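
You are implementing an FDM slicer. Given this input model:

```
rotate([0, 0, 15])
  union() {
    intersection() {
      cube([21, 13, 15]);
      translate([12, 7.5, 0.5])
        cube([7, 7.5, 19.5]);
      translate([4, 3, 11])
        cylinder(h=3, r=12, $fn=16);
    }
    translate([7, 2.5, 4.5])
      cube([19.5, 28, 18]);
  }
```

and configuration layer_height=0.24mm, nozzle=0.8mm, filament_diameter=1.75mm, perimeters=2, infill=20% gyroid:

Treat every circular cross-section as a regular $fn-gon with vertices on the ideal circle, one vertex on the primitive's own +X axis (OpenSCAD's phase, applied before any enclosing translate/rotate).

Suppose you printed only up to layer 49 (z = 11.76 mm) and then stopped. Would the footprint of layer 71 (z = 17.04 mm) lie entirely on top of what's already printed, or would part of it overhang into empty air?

entirely on top

Compare the two slices. At z = 11.76: the 21×13 cube contributes its full rectangle (area 273.00 mm²); the cube at (12, 7.5) is present — its section is the full 7×7.5 rectangle (area 52.50 mm²); the r=12 cylinder at (4, 3) contributes a regular 16-gon of circumradius 12 (area = (16/2)·12.000²·sin(360°/16) = 440.85 mm²); Taking the intersection: the 7×7.5 cube at (12, 7.5) partially overlaps the 21×13 cube; clipping to the common part keeps 38.50 mm²; the r=12 cylinder at (4, 3) partially overlaps the running intersection; clipping to the common part keeps 7.32 mm² — area = 7.32 mm²; the cube at (7, 2.5) is present — its section is the full 19.5×28 rectangle (area 546.00 mm²); Taking the union: the result so far lies entirely inside the 19.5×28 cube at (7, 2.5), so the union is just the 19.5×28 cube at (7, 2.5) — area = 546.00 mm²; (rotated 15° about Z; rotation is an isometry so areas/perimeters/island counts are preserved). At z = 17.04: the cube does not reach this height (z outside [0, 15]); the cube at (12, 7.5) (footprint 7×7.5) is included at this height (area 52.50 mm²); the cylinder at (4, 3) does not reach this height (z outside [11, 14]); After intersecting: at least one operand is absent at this height, so nothing remains; the 19.5×28 cube at (7, 2.5) contributes its full rectangle (area 546.00 mm²); Taking the union: only the 19.5×28 cube at (7, 2.5) is present, so the union is just that shape — area = 546.00 mm²; (whole slice rotated 15° about Z — lengths, areas and connectivity unchanged). Checking containment: the cross-section at z = 17.04 is a subset of the cross-section at z = 11.76.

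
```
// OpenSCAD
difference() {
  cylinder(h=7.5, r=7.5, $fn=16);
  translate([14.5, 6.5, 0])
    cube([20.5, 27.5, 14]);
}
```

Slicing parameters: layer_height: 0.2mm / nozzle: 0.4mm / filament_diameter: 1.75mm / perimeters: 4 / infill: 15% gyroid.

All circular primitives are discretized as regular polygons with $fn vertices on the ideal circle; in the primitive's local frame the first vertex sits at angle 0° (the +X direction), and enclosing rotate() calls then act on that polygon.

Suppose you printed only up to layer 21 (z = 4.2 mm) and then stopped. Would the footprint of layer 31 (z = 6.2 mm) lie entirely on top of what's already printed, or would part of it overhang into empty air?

entirely on top

Compare the two slices. At z = 4.2: the cylinder: section is a regular 16-gon, circumradius r=7.5 (area = (16/2)·7.500²·sin(360°/16) = 172.21 mm²); the 20.5×27.5 cube at (14.5, 6.5) contributes its full rectangle (area 563.75 mm²); Subtracting the remaining from the first: starting from the r=7.5 cylinder (172.21 mm²), the 20.5×27.5 cube at (14.5, 6.5) misses the remaining region (no effect) — area = 172.21 mm². At z = 6.2: the cylinder: section is a regular 16-gon, circumradius r=7.5 (area = (16/2)·7.500²·sin(360°/16) = 172.21 mm²); the 20.5×27.5 cube at (14.5, 6.5) contributes its full rectangle (area 563.75 mm²); Taking the first minus the rest: starting from the r=7.5 cylinder (172.21 mm²), the 20.5×27.5 cube at (14.5, 6.5) misses the remaining region (no effect) — area = 172.21 mm². Checking containment: the cross-section at z = 6.2 is a subset of the cross-section at z = 4.2.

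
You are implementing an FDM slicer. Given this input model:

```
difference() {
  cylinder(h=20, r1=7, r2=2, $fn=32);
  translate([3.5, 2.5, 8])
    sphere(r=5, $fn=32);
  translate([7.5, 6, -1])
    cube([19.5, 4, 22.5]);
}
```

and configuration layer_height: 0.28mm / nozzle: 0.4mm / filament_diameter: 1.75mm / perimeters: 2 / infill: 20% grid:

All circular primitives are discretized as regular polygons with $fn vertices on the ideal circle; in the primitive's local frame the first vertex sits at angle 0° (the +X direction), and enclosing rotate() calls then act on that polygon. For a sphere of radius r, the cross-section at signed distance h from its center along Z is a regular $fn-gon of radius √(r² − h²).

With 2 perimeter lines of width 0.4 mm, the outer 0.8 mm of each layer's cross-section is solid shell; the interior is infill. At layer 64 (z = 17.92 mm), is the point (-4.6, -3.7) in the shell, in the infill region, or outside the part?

outside

At z = 17.92 mm: the cone (r1=7→r2=2) has section circumradius 2.520 here — a regular 32-gon; the sphere at (3.5, 2.5) is not intersected at this z (|z−center|=9.920 > r=5); the cube at (7.5, 6) (footprint 19.5×4) is included at this height; After the difference (first − rest): starting from the cone, the 19.5×4 cube at (7.5, 6) misses the remaining region (no effect) — 1 connected region. Overall, the cross-section is a single solid region. The nearest boundary edge runs (-1.78, -1.78)→(-2.10, -1.40); distance from the point to it = 3.40 mm. The point is not inside any of the regions above, so it lies outside the cross-section (3.40 mm from the nearest boundary).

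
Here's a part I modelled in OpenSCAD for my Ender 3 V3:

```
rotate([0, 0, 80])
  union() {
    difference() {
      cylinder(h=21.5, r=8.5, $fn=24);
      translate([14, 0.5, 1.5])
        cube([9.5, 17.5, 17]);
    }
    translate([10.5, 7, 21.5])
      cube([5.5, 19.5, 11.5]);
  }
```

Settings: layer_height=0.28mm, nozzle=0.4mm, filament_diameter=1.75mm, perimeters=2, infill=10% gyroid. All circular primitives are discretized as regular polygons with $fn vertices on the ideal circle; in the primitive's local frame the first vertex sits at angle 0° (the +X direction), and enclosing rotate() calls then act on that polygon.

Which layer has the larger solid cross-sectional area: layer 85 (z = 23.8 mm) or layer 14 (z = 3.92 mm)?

layer 14 (z = 3.92 mm)

Layer 85 (z = 23.8): the cylinder is not intersected at this z (z outside [0, 21.5]); the cube at (14, 0.5) does not reach this height (z outside [1.5, 18.5]); After the difference (first − rest): the first operand is absent here, so nothing remains; the cube at (10.5, 7) (footprint 5.5×19.5) is included at this height (area 107.25 mm²); Combining (union): only the 5.5×19.5 cube at (10.5, 7) is present, so the union is just that shape — area = 107.25 mm²; (rotated 80° about Z; rotation is an isometry so areas/perimeters/island counts are preserved). So its area = 107.25 mm². Layer 14 (z = 3.92): the r=8.5 cylinder gives a regular 24-gon of circumradius 8.5 (constant along its height) (area = (24/2)·8.500²·sin(360°/24) = 224.40 mm²); the cube at (14, 0.5) (footprint 9.5×17.5) is included at this height (area 166.25 mm²); Taking the first minus the rest: starting from the r=8.5 cylinder (224.40 mm²), the 9.5×17.5 cube at (14, 0.5) misses the remaining region (no effect) — area = 224.40 mm²; the cube at (10.5, 7) is not intersected at this z (z outside [21.5, 33]); Merging all regions: only the result so far is present, so the union is just that shape — area = 224.40 mm²; (rotated 80° about Z; rotation is an isometry so areas/perimeters/island counts are preserved). So its area = 224.40 mm². Layer 14 is larger (224.40 vs 107.25 mm²).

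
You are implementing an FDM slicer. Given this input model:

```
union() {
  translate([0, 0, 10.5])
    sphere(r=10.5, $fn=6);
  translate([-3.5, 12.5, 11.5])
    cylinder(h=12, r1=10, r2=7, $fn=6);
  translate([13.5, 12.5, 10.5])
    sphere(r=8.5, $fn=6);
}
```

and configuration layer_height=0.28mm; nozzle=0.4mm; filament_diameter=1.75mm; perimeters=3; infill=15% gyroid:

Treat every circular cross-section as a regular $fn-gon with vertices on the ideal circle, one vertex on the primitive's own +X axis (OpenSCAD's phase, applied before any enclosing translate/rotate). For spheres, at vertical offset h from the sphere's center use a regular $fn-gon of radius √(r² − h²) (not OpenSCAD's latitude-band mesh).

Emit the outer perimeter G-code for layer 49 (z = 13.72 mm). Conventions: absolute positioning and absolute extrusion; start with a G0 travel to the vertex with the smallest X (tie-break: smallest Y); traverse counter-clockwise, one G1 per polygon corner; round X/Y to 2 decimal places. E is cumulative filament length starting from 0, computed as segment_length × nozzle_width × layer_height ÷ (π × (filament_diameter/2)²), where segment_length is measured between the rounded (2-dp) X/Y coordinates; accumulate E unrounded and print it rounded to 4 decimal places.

At z = 13.72 mm: the r=10.5 sphere slices to a regular 6-gon of circumradius 9.994 (√(r²−h²) with h=3.22 from center); the cone at (-3.5, 12.5) contributes a regular 6-gon of circumradius 9.445 (interpolated between r1=10 and r2=7 at t=0.185); the r=8.5 sphere at (13.5, 12.5) slices to a regular 6-gon of circumradius 7.866 (√(r²−h²) with h=3.22 from center); Combining (union): the regions partially overlap (shared area 37.89 mm²), so overlapping operands fuse into one piece — 1 connected region. The outline is a single polygon with 18 vertices. Extrusion per mm of travel: 0.4 × 0.28 / (π × 0.875²) = 0.046564. Accumulating E over each segment gives final E = 6.2917.

G0 X-12.95 Y12.50 Z13.72
G1 X-8.22 Y4.32 E0.4400
G1 X-7.50 Y4.32 E0.4735
G1 X-9.99 Y0.00 E0.7057
G1 X-5.00 Y-8.66 E1.1711
G1 X5.00 Y-8.66 E1.6367
G1 X9.99 Y0.00 E2.1021
G1 X5.00 Y8.66 E2.5675
G1 X3.73 Y8.66 E2.6267
G1 X5.79 Y12.23 E2.8186
G1 X9.57 Y5.69 E3.1703
G1 X17.43 Y5.69 E3.5363
G1 X21.37 Y12.50 E3.9027
G1 X17.43 Y19.31 E4.2690
G1 X9.57 Y19.31 E4.6350
G1 X5.79 Y12.77 E4.9868
G1 X1.22 Y20.68 E5.4121
G1 X-8.22 Y20.68 E5.8517
G1 X-12.95 Y12.50 E6.2917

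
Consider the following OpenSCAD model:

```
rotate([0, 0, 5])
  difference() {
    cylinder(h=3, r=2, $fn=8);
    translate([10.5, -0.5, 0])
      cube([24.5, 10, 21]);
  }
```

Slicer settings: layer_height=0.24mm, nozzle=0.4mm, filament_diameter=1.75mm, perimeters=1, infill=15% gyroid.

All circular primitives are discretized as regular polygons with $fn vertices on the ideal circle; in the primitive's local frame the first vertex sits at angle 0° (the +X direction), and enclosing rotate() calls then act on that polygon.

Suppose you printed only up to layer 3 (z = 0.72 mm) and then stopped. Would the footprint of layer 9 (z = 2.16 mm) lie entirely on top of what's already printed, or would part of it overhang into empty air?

Compare the two slices. At z = 0.72: the cylinder: section is a regular 8-gon, circumradius r=2 (area = (8/2)·2.000²·sin(360°/8) = 11.31 mm²); the cube at (10.5, -0.5) (footprint 24.5×10) is included at this height (area 245.00 mm²); Subtracting the remaining from the first: starting from the r=2 cylinder (11.31 mm²), the 24.5×10 cube at (10.5, -0.5) misses the remaining region (no effect) — area = 11.31 mm²; (rotated 5° about Z; rotation is an isometry so areas/perimeters/island counts are preserved). At z = 2.16: the r=2 cylinder contributes a regular 8-gon of circumradius 2 (area = (8/2)·2.000²·sin(360°/8) = 11.31 mm²); the 24.5×10 cube at (10.5, -0.5) contributes its full rectangle (area 245.00 mm²); Subtracting the remaining from the first: starting from the r=2 cylinder (11.31 mm²), the 24.5×10 cube at (10.5, -0.5) misses the remaining region (no effect) — area = 11.31 mm²; (rotated 5° about Z; rotation is an isometry so areas/perimeters/island counts are preserved). Checking containment: the cross-section at z = 2.16 is a subset of the cross-section at z = 0.72.

entirely on top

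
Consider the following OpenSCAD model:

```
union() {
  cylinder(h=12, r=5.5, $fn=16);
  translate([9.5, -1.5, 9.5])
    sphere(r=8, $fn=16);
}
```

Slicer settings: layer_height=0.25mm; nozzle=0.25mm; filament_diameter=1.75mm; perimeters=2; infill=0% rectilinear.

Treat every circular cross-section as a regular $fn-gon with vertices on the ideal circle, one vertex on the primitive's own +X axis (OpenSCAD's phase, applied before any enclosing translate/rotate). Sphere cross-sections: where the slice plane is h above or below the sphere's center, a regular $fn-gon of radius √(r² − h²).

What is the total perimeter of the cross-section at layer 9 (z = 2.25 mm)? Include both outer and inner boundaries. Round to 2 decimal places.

At z = 2.25 mm: the r=5.5 cylinder gives a regular 16-gon of circumradius 5.5 (constant along its height) (perimeter = 2·16·5.500·sin(180°/16) = 34.34 mm); the r=8 sphere at (9.5, -1.5) slices to a regular 16-gon of circumradius 3.382 (√(r²−h²) with h=7.25 from center) (perimeter = 2·16·3.382·sin(180°/16) = 21.11 mm); Merging all regions: the 2 present regions are separate (no shared area or edge), so areas and boundary lengths simply add and each stays a separate island — boundary = 55.45 mm. Overall, the cross-section has 2 separate islands. Total boundary length (outer) = 55.45 mm.

55.45 mm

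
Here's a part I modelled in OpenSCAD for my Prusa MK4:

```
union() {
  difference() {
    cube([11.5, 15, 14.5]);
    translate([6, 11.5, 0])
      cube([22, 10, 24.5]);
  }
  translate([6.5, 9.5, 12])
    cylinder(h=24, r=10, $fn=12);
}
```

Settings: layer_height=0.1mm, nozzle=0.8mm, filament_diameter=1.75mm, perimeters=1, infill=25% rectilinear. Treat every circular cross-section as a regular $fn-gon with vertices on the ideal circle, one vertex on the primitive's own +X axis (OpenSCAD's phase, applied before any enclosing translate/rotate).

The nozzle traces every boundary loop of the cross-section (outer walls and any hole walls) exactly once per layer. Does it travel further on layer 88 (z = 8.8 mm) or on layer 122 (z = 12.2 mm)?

Layer 88 (z = 8.8): the cube is present — its section is the full 11.5×15 rectangle (perimeter 53.00 mm); the cube at (6, 11.5) (footprint 22×10) is included at this height (perimeter 64.00 mm); Subtracting the remaining from the first: starting from the 11.5×15 cube, the 22×10 cube at (6, 11.5) partially overlaps it — only the 19.25 mm² overlap (of its 220.00 mm²) is removed, clipping the outline — boundary = 53.00 mm; the cylinder at (6.5, 9.5) does not reach this height (z outside [12, 36]); Merging all regions: only the result so far is present, so the union is just that shape — boundary = 53.00 mm. So its perimeter = 53.00 mm. Layer 122 (z = 12.2): the cube (footprint 11.5×15) is included at this height (perimeter 53.00 mm); the cube at (6, 11.5) (footprint 22×10) is included at this height (perimeter 64.00 mm); Taking the first minus the rest: starting from the 11.5×15 cube, the 22×10 cube at (6, 11.5) partially overlaps it — only the 19.25 mm² overlap (of its 220.00 mm²) is removed, clipping the outline — boundary = 53.00 mm; the r=10 cylinder at (6.5, 9.5) gives a regular 12-gon of circumradius 10 (constant along its height) (perimeter = 2·12·10.000·sin(180°/12) = 62.12 mm); Merging all regions: the regions partially overlap (shared area 148.23 mm²), so the edge portions inside another operand are dropped and the merged outline is re-measured after clipping — boundary = 64.45 mm. So its perimeter = 64.45 mm. Layer 122 is larger (64.45 vs 53.00 mm).

layer 122 (z = 12.2 mm)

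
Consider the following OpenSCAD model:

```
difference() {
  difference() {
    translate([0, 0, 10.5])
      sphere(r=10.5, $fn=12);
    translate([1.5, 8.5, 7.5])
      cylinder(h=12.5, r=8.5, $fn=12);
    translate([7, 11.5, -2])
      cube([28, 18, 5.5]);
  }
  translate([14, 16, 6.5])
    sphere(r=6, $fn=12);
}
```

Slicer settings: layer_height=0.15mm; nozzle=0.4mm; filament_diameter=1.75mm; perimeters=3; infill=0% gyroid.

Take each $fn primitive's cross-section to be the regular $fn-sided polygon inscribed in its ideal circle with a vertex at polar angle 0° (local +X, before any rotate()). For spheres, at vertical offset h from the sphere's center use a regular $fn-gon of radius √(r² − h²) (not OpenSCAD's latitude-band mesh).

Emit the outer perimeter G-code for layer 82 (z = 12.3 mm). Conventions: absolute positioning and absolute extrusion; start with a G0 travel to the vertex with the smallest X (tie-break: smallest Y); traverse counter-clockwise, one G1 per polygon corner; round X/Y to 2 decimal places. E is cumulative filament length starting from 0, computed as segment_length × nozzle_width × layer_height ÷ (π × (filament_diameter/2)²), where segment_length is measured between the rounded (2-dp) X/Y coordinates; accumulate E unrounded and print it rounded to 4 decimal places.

At z = 12.3 mm: the r=10.5 sphere slices to a regular 12-gon of circumradius 10.345 (√(r²−h²) with h=1.8 from center); the r=8.5 cylinder at (1.5, 8.5) contributes a regular 12-gon of circumradius 8.5; the cube at (7, 11.5) is absent (z outside [-2, 3.5]); After the difference (first − rest): starting from the r=10.5 sphere, the r=8.5 cylinder at (1.5, 8.5) partially overlaps it — only the 112.22 mm² overlap (of its 216.75 mm²) is removed, clipping the outline — 1 connected region; the r=6 sphere at (14, 16) contributes a regular 12-gon of circumradius √(6²−5.8²) = 1.536; After the difference (first − rest): starting from the result so far, the r=6 sphere at (14, 16) misses the remaining region (no effect) — 1 connected region. The outline is a single polygon with 15 vertices. Extrusion per mm of travel: 0.4 × 0.15 / (π × 0.875²) = 0.024945. Accumulating E over each segment gives final E = 1.6778.

G0 X-10.34 Y0.00 Z12.30
G1 X-8.96 Y-5.17 E0.1335
G1 X-5.17 Y-8.96 E0.2672
G1 X0.00 Y-10.34 E0.4007
G1 X5.17 Y-8.96 E0.5341
G1 X8.96 Y-5.17 E0.6678
G1 X10.34 Y0.00 E0.8013
G1 X9.03 Y4.89 E0.9276
G1 X8.86 Y4.25 E0.9441
G1 X5.75 Y1.14 E1.0538
G1 X1.50 Y0.00 E1.1636
G1 X-2.75 Y1.14 E1.2734
G1 X-5.86 Y4.25 E1.3831
G1 X-6.71 Y7.42 E1.4650
G1 X-8.96 Y5.17 E1.5443
G1 X-10.34 Y0.00 E1.6778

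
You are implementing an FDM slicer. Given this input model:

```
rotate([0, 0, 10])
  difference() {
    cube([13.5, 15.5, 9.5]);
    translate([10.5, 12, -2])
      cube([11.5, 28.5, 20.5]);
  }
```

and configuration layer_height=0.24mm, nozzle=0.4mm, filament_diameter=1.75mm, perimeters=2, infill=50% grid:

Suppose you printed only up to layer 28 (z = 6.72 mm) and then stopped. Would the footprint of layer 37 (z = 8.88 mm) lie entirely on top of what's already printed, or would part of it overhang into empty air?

Compare the two slices. At z = 6.72: the cube (footprint 13.5×15.5) is included at this height (area 209.25 mm²); the cube at (10.5, 12) is present — its section is the full 11.5×28.5 rectangle (area 327.75 mm²); Taking the first minus the rest: starting from the 13.5×15.5 cube (209.25 mm²), the 11.5×28.5 cube at (10.5, 12) partially overlaps it — only the 10.50 mm² overlap (of its 327.75 mm²) is removed, clipping the outline — area = 198.75 mm²; (rotated 10° about Z; rotation is an isometry so areas/perimeters/island counts are preserved). At z = 8.88: the cube is present — its section is the full 13.5×15.5 rectangle (area 209.25 mm²); the 11.5×28.5 cube at (10.5, 12) contributes its full rectangle (area 327.75 mm²); Taking the first minus the rest: starting from the 13.5×15.5 cube (209.25 mm²), the 11.5×28.5 cube at (10.5, 12) partially overlaps it — only the 10.50 mm² overlap (of its 327.75 mm²) is removed, clipping the outline — area = 198.75 mm²; (rotated 10° about Z; rotation is an isometry so areas/perimeters/island counts are preserved). Checking containment: the cross-section at z = 8.88 is a subset of the cross-section at z = 6.72.

entirely on top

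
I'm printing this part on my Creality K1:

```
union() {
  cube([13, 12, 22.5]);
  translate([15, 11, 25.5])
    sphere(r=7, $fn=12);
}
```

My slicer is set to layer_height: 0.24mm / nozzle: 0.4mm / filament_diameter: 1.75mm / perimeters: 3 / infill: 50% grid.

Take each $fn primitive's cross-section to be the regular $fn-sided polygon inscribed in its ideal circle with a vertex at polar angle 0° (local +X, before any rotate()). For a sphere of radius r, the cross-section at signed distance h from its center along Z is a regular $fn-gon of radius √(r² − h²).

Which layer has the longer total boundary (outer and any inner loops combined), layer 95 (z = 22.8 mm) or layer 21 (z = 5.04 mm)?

layer 21 (z = 5.04 mm)

Layer 95 (z = 22.8): the cube is not intersected at this z (z outside [0, 22.5]); the r=7 sphere at (15, 11) contributes a regular 12-gon of circumradius √(7²−2.7²) = 6.458 (perimeter = 2·12·6.458·sin(180°/12) = 40.12 mm); Taking the union: only the r=7 sphere at (15, 11) is present, so the union is just that shape — boundary = 40.12 mm. So its perimeter = 40.12 mm. Layer 21 (z = 5.04): the cube is present — its section is the full 13×12 rectangle (perimeter 50.00 mm); the sphere at (15, 11) does not reach this height (|z−center|=20.460 > r=7); Combining (union): only the 13×12 cube is present, so the union is just that shape — boundary = 50.00 mm. So its perimeter = 50.00 mm. Layer 21 is larger (50.00 vs 40.12 mm).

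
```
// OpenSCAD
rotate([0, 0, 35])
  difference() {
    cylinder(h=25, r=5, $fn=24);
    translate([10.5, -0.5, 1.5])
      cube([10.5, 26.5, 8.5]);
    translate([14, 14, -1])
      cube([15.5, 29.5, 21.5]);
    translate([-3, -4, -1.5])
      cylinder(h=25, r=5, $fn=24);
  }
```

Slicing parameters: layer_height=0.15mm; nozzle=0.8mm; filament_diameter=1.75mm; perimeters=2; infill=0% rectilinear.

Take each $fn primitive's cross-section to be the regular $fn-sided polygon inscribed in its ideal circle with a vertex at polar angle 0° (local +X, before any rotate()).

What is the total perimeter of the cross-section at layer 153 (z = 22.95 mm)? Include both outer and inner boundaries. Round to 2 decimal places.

At z = 22.95 mm: the cylinder: section is a regular 24-gon, circumradius r=5 (perimeter = 2·24·5.000·sin(180°/24) = 31.33 mm); the cube at (10.5, -0.5) is not intersected at this z (z outside [1.5, 10]); the cube at (14, 14) is not intersected at this z (z outside [-1, 20.5]); the cylinder at (-3, -4): section is a regular 24-gon, circumradius r=5 (perimeter = 2·24·5.000·sin(180°/24) = 31.33 mm); Taking the first minus the rest: starting from the r=5 cylinder, the r=5 cylinder at (-3, -4) partially overlaps it — only the 30.12 mm² overlap (of its 77.65 mm²) is removed, clipping the outline — boundary = 31.33 mm; (whole slice rotated 35° about Z — lengths, areas and connectivity unchanged). Overall, the cross-section is a single solid region. Total boundary length (outer) = 31.33 mm.

31.33 mm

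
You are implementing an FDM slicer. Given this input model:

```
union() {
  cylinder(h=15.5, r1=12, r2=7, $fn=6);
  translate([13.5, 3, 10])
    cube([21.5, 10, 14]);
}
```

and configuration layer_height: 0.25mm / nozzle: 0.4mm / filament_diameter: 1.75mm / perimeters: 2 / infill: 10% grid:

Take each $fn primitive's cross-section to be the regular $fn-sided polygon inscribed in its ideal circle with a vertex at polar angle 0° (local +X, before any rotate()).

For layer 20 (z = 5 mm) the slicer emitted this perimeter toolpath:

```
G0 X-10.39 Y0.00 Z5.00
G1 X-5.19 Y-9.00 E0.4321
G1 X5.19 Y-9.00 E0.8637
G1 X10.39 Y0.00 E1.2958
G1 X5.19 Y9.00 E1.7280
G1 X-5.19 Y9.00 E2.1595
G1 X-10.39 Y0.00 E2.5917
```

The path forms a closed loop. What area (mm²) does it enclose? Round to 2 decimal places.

280.44 mm²

Apply the shoelace formula to the sequence of (X, Y) vertices; enclosed area = 280.44 mm².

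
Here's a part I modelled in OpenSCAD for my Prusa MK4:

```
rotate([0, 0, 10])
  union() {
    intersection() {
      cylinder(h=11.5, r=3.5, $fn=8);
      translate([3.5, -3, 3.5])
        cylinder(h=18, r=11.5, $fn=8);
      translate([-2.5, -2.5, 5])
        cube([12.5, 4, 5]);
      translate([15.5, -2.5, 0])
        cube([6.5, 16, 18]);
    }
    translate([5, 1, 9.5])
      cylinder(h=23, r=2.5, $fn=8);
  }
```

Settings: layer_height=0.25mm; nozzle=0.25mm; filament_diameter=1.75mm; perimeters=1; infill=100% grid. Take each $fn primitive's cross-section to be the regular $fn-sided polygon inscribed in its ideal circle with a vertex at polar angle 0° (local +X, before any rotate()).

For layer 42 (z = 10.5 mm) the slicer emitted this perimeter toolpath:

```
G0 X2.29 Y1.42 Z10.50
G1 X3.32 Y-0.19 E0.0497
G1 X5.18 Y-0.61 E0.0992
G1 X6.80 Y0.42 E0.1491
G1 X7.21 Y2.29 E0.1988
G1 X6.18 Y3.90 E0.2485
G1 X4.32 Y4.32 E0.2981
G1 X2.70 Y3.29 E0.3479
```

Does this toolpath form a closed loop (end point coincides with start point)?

no

Start point (G0): (2.29, 1.42). End point (last G1): the path does not return to the start — open.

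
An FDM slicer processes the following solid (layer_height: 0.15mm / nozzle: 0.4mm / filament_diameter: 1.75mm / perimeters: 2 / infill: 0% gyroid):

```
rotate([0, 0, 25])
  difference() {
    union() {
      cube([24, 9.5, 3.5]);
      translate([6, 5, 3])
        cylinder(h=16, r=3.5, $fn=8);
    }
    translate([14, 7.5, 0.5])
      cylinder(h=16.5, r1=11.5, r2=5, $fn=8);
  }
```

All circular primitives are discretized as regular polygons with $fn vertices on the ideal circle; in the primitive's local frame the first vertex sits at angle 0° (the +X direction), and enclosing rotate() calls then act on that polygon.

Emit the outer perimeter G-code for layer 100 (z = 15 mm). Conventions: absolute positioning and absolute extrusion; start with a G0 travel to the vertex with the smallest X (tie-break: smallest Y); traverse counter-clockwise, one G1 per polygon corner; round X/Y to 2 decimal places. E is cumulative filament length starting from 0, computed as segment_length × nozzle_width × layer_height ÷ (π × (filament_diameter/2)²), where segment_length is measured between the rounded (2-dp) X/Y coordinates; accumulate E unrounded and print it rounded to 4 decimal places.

At z = 15 mm: the cube is not intersected at this z (z outside [0, 3.5]); the r=3.5 cylinder at (6, 5) contributes a regular 8-gon of circumradius 3.5; Taking the union: only the r=3.5 cylinder at (6, 5) is present, so the union is just that shape — 1 connected region; the cone at (14, 7.5): at t=0.879 of its height the radius interpolates to r₁+(r₂−r₁)t = 5.788, giving a regular 8-gon of that circumradius; Taking the first minus the rest: starting from that combined region, the cone at (14, 7.5) partially overlaps it — only the 0.68 mm² overlap (of its 94.75 mm²) is removed, clipping the outline — 1 connected region; (whole slice rotated 25° about Z — lengths, areas and connectivity unchanged). The outline is a single polygon with 9 vertices. Extrusion per mm of travel: 0.4 × 0.15 / (π × 0.875²) = 0.024945. Accumulating E over each segment gives final E = 0.5307.

G0 X0.04 Y8.26 Z15.00
G1 X0.15 Y5.59 E0.0667
G1 X2.13 Y3.78 E0.1336
G1 X4.80 Y3.90 E0.2002
G1 X6.61 Y5.87 E0.2670
G1 X6.51 Y8.22 E0.3257
G1 X4.27 Y10.27 E0.4014
G1 X4.27 Y10.35 E0.4034
G1 X1.85 Y10.24 E0.4638
G1 X0.04 Y8.26 E0.5307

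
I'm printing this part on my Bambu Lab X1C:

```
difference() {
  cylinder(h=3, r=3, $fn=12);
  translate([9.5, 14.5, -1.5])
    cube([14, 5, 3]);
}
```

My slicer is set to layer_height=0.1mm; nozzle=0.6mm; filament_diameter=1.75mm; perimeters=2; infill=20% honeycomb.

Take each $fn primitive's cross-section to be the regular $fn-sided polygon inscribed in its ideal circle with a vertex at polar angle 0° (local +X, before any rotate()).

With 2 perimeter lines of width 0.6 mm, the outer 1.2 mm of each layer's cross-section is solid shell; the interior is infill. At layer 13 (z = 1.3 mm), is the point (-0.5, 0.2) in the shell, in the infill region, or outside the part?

infill

At z = 1.3 mm: the r=3 cylinder contributes a regular 12-gon of circumradius 3; the cube at (9.5, 14.5) (footprint 14×5) is included at this height; Taking the first minus the rest: starting from the r=3 cylinder, the 14×5 cube at (9.5, 14.5) misses the remaining region (no effect) — 1 connected region. Overall, the cross-section is a single solid region. The nearest boundary edge runs (-3.00, 0.00)→(-2.60, 1.50); distance from the point to it = 2.36 mm. The point is inside the cross-section and 2.36 mm from the nearest boundary — more than the 1.2 mm shell width (2 × 0.6), so it's in the infill interior.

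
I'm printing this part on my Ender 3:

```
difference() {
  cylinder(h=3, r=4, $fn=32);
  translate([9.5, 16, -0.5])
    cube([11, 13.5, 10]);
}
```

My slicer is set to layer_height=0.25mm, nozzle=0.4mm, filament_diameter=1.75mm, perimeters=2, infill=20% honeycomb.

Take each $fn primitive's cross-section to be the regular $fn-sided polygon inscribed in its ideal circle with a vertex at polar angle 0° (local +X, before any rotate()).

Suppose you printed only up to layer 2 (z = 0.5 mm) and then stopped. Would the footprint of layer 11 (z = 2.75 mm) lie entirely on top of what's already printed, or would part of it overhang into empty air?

entirely on top

Compare the two slices. At z = 0.5: the r=4 cylinder gives a regular 32-gon of circumradius 4 (constant along its height) (area = (32/2)·4.000²·sin(360°/32) = 49.94 mm²); the cube at (9.5, 16) is present — its section is the full 11×13.5 rectangle (area 148.50 mm²); Taking the first minus the rest: starting from the r=4 cylinder (49.94 mm²), the 11×13.5 cube at (9.5, 16) misses the remaining region (no effect) — area = 49.94 mm². At z = 2.75: the cylinder: section is a regular 32-gon, circumradius r=4 (area = (32/2)·4.000²·sin(360°/32) = 49.94 mm²); the cube at (9.5, 16) (footprint 11×13.5) is included at this height (area 148.50 mm²); Taking the first minus the rest: starting from the r=4 cylinder (49.94 mm²), the 11×13.5 cube at (9.5, 16) misses the remaining region (no effect) — area = 49.94 mm². Checking containment: the cross-section at z = 2.75 is a subset of the cross-section at z = 0.5.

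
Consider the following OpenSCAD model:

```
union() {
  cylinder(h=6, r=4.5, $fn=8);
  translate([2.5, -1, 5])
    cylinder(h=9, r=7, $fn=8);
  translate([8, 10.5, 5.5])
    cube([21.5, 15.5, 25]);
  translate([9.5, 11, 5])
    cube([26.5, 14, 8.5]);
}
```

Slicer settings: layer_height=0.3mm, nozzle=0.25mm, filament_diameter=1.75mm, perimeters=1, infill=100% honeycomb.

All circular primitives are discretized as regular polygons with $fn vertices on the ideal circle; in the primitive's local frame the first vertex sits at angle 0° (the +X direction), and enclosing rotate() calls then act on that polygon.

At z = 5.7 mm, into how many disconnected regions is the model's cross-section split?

2

At z = 5.7 mm: the cylinder: section is a regular 8-gon, circumradius r=4.5; the r=7 cylinder at (2.5, -1) contributes a regular 8-gon of circumradius 7; the 21.5×15.5 cube at (8, 10.5) contributes its full rectangle; the cube at (9.5, 11) is present — its section is the full 26.5×14 rectangle; Merging all regions: the regions partially overlap (shared area 335.81 mm²), so overlapping operands fuse into one piece — 2 connected regions. The result has 2 disconnected regions.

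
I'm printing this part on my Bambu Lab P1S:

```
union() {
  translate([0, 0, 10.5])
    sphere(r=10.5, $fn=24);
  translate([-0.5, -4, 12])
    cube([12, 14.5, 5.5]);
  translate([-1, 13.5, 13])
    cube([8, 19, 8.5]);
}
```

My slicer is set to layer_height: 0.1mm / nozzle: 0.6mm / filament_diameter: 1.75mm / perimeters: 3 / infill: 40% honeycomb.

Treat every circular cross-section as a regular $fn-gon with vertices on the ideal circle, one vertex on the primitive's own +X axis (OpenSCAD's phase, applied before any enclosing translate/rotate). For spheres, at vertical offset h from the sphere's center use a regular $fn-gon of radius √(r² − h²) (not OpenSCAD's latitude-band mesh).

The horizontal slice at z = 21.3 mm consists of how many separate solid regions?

1

At z = 21.3 mm: the sphere is not intersected at this z (|z−center|=10.800 > r=10.5); the cube at (-0.5, -4) is absent (z outside [12, 17.5]); the cube at (-1, 13.5) is present — its section is the full 8×19 rectangle; Combining (union): only the 8×19 cube at (-1, 13.5) is present, so the union is just that shape — 1 connected region. The result has 1 disconnected region.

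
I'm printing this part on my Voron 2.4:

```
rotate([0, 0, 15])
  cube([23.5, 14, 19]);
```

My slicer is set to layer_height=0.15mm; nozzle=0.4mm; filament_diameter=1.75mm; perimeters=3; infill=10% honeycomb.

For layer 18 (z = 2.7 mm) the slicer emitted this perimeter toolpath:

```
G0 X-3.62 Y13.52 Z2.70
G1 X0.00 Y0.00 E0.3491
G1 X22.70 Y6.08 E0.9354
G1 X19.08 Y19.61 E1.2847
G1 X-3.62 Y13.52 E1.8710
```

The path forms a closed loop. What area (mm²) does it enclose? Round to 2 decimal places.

329.05 mm²

Apply the shoelace formula to the sequence of (X, Y) vertices; enclosed area = 329.05 mm².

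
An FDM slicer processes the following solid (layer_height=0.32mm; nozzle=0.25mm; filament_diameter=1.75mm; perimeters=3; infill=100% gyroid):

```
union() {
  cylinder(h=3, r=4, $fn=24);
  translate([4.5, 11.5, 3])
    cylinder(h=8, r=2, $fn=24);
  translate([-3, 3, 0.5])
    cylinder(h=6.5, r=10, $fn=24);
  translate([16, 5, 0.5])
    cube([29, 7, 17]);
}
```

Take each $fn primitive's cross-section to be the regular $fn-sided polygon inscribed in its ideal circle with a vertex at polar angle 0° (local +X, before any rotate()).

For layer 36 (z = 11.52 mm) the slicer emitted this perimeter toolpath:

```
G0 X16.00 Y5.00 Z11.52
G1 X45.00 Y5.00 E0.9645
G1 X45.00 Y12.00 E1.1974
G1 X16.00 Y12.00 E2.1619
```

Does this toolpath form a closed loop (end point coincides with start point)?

no

Start point (G0): (16.00, 5.00). End point (last G1): the path does not return to the start — open.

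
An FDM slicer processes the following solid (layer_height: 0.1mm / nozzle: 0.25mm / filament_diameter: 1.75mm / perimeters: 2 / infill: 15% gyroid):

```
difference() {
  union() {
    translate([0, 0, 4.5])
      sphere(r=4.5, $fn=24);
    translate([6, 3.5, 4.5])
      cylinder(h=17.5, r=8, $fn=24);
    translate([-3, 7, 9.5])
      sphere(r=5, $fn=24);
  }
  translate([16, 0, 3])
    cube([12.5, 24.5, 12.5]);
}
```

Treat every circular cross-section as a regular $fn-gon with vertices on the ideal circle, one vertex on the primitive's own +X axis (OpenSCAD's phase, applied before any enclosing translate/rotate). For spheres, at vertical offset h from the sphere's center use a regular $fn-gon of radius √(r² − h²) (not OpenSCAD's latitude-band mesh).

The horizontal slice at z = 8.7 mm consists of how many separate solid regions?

At z = 8.7 mm: the r=4.5 sphere contributes a regular 24-gon of circumradius √(4.5²−4.2²) = 1.616; the r=8 cylinder at (6, 3.5) gives a regular 24-gon of circumradius 8 (constant along its height); the r=5 sphere at (-3, 7) slices to a regular 24-gon of circumradius 4.936 (√(r²−h²) with h=0.8 from center); Merging all regions: the regions partially overlap (shared area 24.87 mm²), so overlapping operands fuse into one piece — 1 connected region; the 12.5×24.5 cube at (16, 0) contributes its full rectangle; Taking the first minus the rest: starting from the result so far, the 12.5×24.5 cube at (16, 0) misses the remaining region (no effect) — 1 connected region. The result has 1 disconnected region.

1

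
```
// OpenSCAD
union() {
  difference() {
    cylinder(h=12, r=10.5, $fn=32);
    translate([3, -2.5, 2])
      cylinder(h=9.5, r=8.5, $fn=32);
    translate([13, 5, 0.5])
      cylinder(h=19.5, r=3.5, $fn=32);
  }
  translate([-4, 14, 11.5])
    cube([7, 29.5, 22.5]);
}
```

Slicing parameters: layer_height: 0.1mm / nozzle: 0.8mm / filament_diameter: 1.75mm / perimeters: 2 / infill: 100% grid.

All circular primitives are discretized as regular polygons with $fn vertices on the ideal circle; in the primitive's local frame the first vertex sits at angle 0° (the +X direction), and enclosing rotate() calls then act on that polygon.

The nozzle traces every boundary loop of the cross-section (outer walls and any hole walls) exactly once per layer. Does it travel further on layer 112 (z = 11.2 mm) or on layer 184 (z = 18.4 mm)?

Layer 112 (z = 11.2): the r=10.5 cylinder gives a regular 32-gon of circumradius 10.5 (constant along its height) (perimeter = 2·32·10.500·sin(180°/32) = 65.87 mm); the r=8.5 cylinder at (3, -2.5) gives a regular 32-gon of circumradius 8.5 (constant along its height) (perimeter = 2·32·8.500·sin(180°/32) = 53.32 mm); the r=3.5 cylinder at (13, 5) gives a regular 32-gon of circumradius 3.5 (constant along its height) (perimeter = 2·32·3.500·sin(180°/32) = 21.96 mm); After the difference (first − rest): starting from the r=10.5 cylinder, the r=8.5 cylinder at (3, -2.5) partially overlaps it — only the 201.34 mm² overlap (of its 225.52 mm²) is removed, clipping the outline; the r=3.5 cylinder at (13, 5) partially overlaps it — only the 0.02 mm² overlap (of its 38.24 mm²) is removed, clipping the outline — boundary = 80.50 mm; the cube at (-4, 14) does not reach this height (z outside [11.5, 34]); Combining (union): only that combined region is present, so the union is just that shape — boundary = 80.50 mm. So its perimeter = 80.50 mm. Layer 184 (z = 18.4): the cylinder is not intersected at this z (z outside [0, 12]); the cylinder at (3, -2.5) does not reach this height (z outside [2, 11.5]); the r=3.5 cylinder at (13, 5) gives a regular 32-gon of circumradius 3.5 (constant along its height) (perimeter = 2·32·3.500·sin(180°/32) = 21.96 mm); Taking the first minus the rest: the first operand is absent here, so nothing remains; the cube at (-4, 14) is present — its section is the full 7×29.5 rectangle (perimeter 73.00 mm); Merging all regions: only the 7×29.5 cube at (-4, 14) is present, so the union is just that shape — boundary = 73.00 mm. So its perimeter = 73.00 mm. Layer 112 is larger (80.50 vs 73.00 mm).

layer 112 (z = 11.2 mm)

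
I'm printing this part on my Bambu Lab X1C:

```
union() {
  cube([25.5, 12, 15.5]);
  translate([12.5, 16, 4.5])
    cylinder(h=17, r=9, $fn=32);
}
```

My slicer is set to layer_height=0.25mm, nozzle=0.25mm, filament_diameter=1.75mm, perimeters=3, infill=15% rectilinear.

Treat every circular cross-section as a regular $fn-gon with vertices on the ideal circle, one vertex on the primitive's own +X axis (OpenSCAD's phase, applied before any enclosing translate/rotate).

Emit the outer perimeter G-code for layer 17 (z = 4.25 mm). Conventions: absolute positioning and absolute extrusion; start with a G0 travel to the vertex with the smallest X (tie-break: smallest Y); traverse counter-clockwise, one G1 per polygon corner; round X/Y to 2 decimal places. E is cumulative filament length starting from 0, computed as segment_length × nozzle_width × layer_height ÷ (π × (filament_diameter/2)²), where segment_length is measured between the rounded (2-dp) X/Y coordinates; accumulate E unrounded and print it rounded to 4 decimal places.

At z = 4.25 mm: the cube (footprint 25.5×12) is included at this height; the cylinder at (12.5, 16) does not reach this height (z outside [4.5, 21.5]); Merging all regions: only the 25.5×12 cube is present, so the union is just that shape — 1 connected region. The outline is a single polygon with 4 vertices. Extrusion per mm of travel: 0.25 × 0.25 / (π × 0.875²) = 0.025984. Accumulating E over each segment gives final E = 1.9488.

G0 X0.00 Y0.00 Z4.25
G1 X25.50 Y0.00 E0.6626
G1 X25.50 Y12.00 E0.9744
G1 X0.00 Y12.00 E1.6370
G1 X0.00 Y0.00 E1.9488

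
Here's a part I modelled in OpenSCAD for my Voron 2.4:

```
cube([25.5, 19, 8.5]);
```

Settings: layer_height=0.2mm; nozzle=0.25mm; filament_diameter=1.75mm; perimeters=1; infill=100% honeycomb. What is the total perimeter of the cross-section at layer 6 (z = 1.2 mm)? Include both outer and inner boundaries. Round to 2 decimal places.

At z = 1.2 mm: the 25.5×19 cube contributes its full rectangle (perimeter 89.00 mm). Overall, the cross-section is a single solid region. Total boundary length (outer) = 89.00 mm.

89.00 mm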